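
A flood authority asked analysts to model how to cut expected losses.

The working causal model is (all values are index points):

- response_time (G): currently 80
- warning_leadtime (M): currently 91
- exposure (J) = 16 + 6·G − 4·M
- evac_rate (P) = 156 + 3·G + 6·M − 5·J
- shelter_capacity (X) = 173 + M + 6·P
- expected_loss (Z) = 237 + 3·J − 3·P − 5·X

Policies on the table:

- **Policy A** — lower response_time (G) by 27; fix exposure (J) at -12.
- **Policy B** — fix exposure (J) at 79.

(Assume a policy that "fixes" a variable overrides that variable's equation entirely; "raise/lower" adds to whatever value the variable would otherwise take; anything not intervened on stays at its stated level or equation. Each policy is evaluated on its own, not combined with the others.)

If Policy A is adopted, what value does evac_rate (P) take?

Policy A (G − 27, J := -12):
  G = 80 − 27 = 53
  M = 91
  J = -12
  P = 156 + 3·53 + 6·91 − 5·(-12) = 921

921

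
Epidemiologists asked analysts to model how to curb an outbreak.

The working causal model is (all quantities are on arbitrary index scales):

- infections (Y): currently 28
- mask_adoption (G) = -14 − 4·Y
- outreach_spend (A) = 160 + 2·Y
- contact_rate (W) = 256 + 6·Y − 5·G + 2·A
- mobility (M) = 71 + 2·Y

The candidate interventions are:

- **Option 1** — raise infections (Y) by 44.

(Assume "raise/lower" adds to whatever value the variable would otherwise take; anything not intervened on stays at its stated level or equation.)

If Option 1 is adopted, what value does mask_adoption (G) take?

Option 1 (Y + 44):
  Y = 28 + 44 = 72
  G = -14 − 4·72 = -302

-302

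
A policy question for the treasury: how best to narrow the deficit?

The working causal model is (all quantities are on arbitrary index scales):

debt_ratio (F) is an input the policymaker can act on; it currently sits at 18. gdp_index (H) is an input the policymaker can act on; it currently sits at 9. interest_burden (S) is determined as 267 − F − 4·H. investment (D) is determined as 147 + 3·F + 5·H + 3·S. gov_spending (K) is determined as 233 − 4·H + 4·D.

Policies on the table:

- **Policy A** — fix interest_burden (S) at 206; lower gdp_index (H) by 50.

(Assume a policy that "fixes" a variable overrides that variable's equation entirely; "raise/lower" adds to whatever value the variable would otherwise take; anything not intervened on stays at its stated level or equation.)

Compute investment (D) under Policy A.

614

Policy A (S := 206, H − 50):
  F = 18
  H = 9 − 50 = -41
  S = 206
  D = 147 + 3·18 + 5·(-41) + 3·206 = 614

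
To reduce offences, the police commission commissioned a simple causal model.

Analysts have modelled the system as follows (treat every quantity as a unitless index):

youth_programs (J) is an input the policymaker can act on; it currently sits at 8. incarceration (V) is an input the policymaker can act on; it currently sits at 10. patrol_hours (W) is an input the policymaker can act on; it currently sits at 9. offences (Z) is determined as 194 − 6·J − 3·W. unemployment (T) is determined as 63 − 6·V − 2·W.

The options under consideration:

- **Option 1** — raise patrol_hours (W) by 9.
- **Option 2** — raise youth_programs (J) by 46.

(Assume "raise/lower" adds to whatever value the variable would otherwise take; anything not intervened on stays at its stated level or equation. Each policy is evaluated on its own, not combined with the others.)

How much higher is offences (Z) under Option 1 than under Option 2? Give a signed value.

249

Option 1 (W + 9):
  J = 8
  W = 9 + 9 = 18
  Z = 194 − 6·8 − 3·18 = 92
Option 2 (J + 46):
  J = 8 + 46 = 54
  W = 9
  Z = 194 − 6·54 − 3·9 = -157
Z: 92 − (-157) = 249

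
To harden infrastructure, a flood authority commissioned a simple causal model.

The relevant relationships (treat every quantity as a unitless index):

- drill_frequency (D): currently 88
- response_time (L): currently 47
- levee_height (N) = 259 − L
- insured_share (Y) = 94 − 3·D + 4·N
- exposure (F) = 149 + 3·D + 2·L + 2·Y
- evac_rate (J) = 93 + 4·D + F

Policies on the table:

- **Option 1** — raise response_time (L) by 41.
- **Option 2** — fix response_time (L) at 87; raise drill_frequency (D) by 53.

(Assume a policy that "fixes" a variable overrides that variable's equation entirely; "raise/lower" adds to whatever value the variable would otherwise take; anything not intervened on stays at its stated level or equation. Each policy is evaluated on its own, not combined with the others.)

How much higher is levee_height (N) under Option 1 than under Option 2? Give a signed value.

Option 1 (L + 41):
  L = 47 + 41 = 88
  N = 259 − 88 = 171
Option 2 (L := 87, D + 53):
  L = 87
  N = 259 − 87 = 172
N: 171 − 172 = -1

-1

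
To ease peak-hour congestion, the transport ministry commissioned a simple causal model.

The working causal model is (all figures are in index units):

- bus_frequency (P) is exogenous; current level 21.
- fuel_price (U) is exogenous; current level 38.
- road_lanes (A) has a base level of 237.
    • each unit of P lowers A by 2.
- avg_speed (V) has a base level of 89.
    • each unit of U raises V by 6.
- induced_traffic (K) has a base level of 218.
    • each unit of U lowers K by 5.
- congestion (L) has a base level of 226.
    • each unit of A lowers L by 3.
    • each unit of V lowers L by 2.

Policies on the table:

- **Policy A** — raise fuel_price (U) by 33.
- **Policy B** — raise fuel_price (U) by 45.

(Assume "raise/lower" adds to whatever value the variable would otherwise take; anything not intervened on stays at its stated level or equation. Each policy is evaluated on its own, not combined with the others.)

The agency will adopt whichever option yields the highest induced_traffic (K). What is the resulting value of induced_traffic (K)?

Policy A (U + 33):
  U = 38 + 33 = 71
  K = 218 − 5·71 = -137
Policy B (U + 45):
  U = 38 + 45 = 83
  K = 218 − 5·83 = -197
Comparing — Policy A: K=-137, Policy B: K=-197. Highest is -137 (Policy A).

-137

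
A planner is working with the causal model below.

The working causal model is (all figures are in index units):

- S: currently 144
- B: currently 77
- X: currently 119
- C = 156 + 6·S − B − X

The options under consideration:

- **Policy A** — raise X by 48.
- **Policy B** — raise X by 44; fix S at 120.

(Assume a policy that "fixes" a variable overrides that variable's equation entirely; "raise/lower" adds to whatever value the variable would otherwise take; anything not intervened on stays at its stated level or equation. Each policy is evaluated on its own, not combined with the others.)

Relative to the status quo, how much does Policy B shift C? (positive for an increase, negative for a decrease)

Baseline:
  S = 144
  B = 77
  X = 119
  C = 156 + 6·144 − 77 − 119 = 824
Policy B (X + 44, S := 120):
  S = 120
  B = 77
  X = 119 + 44 = 163
  C = 156 + 6·120 − 77 − 163 = 636
Change in C: 636 − 824 = -188

-188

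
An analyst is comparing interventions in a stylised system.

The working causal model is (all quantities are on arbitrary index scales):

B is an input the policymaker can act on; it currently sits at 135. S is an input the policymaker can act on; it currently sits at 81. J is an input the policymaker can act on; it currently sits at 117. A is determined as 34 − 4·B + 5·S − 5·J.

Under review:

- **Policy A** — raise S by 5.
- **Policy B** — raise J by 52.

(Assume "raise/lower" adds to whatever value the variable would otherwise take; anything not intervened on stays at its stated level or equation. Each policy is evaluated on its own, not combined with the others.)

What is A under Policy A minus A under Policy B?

Policy A (S + 5):
  B = 135
  S = 81 + 5 = 86
  J = 117
  A = 34 − 4·135 + 5·86 − 5·117 = -661
Policy B (J + 52):
  B = 135
  S = 81
  J = 117 + 52 = 169
  A = 34 − 4·135 + 5·81 − 5·169 = -946
A: -661 − (-946) = 285

285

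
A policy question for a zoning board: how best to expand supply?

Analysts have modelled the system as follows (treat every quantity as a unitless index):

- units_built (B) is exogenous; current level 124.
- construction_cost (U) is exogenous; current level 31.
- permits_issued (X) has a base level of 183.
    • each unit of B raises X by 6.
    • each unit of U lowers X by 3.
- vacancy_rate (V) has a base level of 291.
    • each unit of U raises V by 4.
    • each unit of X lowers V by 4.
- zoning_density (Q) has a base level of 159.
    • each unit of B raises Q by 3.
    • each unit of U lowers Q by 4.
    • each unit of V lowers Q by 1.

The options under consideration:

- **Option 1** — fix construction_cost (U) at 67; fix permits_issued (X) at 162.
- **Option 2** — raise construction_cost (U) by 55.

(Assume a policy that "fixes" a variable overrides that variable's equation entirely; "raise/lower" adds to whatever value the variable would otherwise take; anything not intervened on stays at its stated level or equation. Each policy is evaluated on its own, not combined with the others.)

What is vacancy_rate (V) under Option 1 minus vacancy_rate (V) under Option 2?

1952

Option 1 (U := 67, X := 162):
  B = 124
  U = 67
  X = 162
  V = 291 + 4·67 − 4·162 = -89
Option 2 (U + 55):
  B = 124
  U = 31 + 55 = 86
  X = 183 + 6·124 − 3·86 = 669
  V = 291 + 4·86 − 4·669 = -2041
V: -89 − (-2041) = 1952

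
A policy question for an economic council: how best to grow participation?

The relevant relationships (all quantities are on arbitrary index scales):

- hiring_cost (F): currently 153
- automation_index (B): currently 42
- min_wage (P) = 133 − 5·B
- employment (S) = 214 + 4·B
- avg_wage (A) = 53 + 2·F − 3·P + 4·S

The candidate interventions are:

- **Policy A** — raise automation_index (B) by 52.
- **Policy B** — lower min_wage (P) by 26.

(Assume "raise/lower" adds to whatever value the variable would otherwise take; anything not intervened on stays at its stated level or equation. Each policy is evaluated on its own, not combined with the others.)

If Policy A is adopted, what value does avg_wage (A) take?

Policy A (B + 52):
  F = 153
  B = 42 + 52 = 94
  P = 133 − 5·94 = -337
  S = 214 + 4·94 = 590
  A = 53 + 2·153 − 3·(-337) + 4·590 = 3730

3730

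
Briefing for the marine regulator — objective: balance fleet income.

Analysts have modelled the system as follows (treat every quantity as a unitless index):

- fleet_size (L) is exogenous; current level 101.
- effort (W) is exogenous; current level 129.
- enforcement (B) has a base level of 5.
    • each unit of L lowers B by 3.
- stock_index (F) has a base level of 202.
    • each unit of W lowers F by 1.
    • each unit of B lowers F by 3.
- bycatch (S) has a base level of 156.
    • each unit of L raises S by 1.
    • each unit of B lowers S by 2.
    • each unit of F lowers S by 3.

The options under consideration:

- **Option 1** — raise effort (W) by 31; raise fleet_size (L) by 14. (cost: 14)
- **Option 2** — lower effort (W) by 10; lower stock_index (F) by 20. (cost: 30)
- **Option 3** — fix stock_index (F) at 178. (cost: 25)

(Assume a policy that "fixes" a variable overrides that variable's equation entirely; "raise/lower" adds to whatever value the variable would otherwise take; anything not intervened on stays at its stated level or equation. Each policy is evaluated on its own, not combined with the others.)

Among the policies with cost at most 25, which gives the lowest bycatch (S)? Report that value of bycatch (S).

-2235

Option 1 (W + 31, L + 14):
  L = 101 + 14 = 115
  W = 129 + 31 = 160
  B = 5 − 3·115 = -340
  F = 202 − 160 − 3·(-340) = 1062
  S = 156 + 115 − 2·(-340) − 3·1062 = -2235
Option 3 (F := 178):
  L = 101
  W = 129
  B = 5 − 3·101 = -298
  F = 178
  S = 156 + 101 − 2·(-298) − 3·178 = 319
Comparing — Option 1: S=-2235, Option 3: S=319. Lowest is -2235 (Option 1).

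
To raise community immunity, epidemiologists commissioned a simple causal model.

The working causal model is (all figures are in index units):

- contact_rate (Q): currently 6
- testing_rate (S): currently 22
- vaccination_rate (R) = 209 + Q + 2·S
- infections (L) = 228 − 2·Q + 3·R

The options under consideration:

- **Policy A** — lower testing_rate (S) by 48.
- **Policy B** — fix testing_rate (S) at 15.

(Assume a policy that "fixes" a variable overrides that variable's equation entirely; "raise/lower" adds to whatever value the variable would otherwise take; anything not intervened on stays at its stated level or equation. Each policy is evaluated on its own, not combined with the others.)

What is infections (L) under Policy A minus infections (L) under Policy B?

Policy A (S − 48):
  Q = 6
  S = 22 − 48 = -26
  R = 209 + 6 + 2·(-26) = 163
  L = 228 − 2·6 + 3·163 = 705
Policy B (S := 15):
  Q = 6
  S = 15
  R = 209 + 6 + 2·15 = 245
  L = 228 − 2·6 + 3·245 = 951
L: 705 − 951 = -246

-246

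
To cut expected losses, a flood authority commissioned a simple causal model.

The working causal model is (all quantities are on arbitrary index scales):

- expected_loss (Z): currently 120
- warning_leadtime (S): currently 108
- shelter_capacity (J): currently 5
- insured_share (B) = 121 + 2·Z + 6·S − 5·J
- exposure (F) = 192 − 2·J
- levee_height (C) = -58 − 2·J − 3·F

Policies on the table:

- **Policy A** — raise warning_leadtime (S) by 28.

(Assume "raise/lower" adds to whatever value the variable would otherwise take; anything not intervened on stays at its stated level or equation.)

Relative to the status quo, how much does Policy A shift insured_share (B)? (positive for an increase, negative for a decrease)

Baseline:
  Z = 120
  S = 108
  J = 5
  B = 121 + 2·120 + 6·108 − 5·5 = 984
Policy A (S + 28):
  Z = 120
  S = 108 + 28 = 136
  J = 5
  B = 121 + 2·120 + 6·136 − 5·5 = 1152
Change in B: 1152 − 984 = 168

168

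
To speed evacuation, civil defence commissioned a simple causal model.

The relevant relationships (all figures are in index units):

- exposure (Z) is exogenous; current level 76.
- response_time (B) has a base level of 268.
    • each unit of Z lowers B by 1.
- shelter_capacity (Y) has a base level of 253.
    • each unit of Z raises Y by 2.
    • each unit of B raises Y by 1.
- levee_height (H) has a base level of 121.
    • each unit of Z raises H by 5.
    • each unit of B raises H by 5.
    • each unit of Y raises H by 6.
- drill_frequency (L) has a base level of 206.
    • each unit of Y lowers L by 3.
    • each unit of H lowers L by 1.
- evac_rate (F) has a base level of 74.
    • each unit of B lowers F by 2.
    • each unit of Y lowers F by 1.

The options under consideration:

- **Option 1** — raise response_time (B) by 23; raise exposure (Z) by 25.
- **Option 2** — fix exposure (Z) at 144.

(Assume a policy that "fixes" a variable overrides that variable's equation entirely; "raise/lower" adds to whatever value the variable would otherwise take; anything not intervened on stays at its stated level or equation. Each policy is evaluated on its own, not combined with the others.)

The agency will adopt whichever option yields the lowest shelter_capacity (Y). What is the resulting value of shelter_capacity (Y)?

645

Option 1 (B + 23, Z + 25):
  Z = 76 + 25 = 101
  B = 268 − 101 (+23 from intervention) = 190
  Y = 253 + 2·101 + 190 = 645
Option 2 (Z := 144):
  Z = 144
  B = 268 − 144 = 124
  Y = 253 + 2·144 + 124 = 665
Comparing — Option 1: Y=645, Option 2: Y=665. Lowest is 645 (Option 1).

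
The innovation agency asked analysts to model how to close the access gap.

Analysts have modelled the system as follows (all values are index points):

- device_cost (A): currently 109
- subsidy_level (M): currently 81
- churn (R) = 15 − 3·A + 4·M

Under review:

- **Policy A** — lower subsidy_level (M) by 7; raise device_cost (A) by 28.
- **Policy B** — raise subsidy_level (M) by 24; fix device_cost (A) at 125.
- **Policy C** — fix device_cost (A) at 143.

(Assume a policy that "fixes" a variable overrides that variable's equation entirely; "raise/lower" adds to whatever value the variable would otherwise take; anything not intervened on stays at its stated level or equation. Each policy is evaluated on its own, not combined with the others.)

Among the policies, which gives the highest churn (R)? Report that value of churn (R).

60

Policy A (M − 7, A + 28):
  A = 109 + 28 = 137
  M = 81 − 7 = 74
  R = 15 − 3·137 + 4·74 = -100
Policy B (M + 24, A := 125):
  A = 125
  M = 81 + 24 = 105
  R = 15 − 3·125 + 4·105 = 60
Policy C (A := 143):
  A = 143
  M = 81
  R = 15 − 3·143 + 4·81 = -90
Comparing — Policy A: R=-100, Policy B: R=60, Policy C: R=-90. Highest is 60 (Policy B).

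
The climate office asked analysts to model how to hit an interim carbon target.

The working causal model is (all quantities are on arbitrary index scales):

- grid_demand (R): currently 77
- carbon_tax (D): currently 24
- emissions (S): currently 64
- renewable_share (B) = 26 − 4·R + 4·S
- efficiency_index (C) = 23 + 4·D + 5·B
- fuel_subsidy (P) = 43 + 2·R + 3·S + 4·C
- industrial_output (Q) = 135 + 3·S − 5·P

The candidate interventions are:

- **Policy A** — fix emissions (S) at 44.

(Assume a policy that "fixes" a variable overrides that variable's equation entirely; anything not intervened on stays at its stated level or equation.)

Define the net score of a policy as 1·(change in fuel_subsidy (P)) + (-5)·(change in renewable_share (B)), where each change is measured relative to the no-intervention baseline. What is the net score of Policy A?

Baseline:
  R = 77
  D = 24
  S = 64
  B = 26 − 4·77 + 4·64 = -26
  C = 23 + 4·24 + 5·(-26) = -11
  P = 43 + 2·77 + 3·64 + 4·(-11) = 345
Policy A (S := 44):
  R = 77
  D = 24
  S = 44
  B = 26 − 4·77 + 4·44 = -106
  C = 23 + 4·24 + 5·(-106) = -411
  P = 43 + 2·77 + 3·44 + 4·(-411) = -1315
ΔP = -1315 − 345 = -1660; ΔB = -106 − (-26) = -80
Score = 1·(-1660) + (-5)·(-80) = -1260

-1260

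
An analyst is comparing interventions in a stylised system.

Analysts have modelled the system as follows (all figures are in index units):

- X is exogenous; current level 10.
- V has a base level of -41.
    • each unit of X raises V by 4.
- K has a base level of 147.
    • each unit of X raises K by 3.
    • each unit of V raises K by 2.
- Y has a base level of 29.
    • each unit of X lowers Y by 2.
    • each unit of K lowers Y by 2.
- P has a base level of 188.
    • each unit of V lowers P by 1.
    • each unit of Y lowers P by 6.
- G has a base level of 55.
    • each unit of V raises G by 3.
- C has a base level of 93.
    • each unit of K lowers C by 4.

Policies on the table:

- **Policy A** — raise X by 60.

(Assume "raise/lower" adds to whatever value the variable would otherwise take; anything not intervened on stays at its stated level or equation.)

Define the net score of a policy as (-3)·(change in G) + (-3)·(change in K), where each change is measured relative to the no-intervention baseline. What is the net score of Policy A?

-4140

Baseline:
  X = 10
  V = -41 + 4·10 = -1
  K = 147 + 3·10 + 2·(-1) = 175
  G = 55 + 3·(-1) = 52
Policy A (X + 60):
  X = 10 + 60 = 70
  V = -41 + 4·70 = 239
  K = 147 + 3·70 + 2·239 = 835
  G = 55 + 3·239 = 772
ΔG = 772 − 52 = 720; ΔK = 835 − 175 = 660
Score = (-3)·720 + (-3)·660 = -4140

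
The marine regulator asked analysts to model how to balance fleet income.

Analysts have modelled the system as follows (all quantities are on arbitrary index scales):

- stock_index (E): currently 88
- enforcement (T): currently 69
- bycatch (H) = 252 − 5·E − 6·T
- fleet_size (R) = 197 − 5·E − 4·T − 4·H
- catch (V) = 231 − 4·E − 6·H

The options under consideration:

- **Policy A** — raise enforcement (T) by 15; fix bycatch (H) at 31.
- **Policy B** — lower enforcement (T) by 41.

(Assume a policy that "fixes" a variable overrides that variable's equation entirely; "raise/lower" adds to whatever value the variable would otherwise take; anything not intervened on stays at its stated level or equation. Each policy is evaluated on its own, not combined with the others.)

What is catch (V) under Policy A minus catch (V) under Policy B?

Policy A (T + 15, H := 31):
  E = 88
  T = 69 + 15 = 84
  H = 31
  V = 231 − 4·88 − 6·31 = -307
Policy B (T − 41):
  E = 88
  T = 69 − 41 = 28
  H = 252 − 5·88 − 6·28 = -356
  V = 231 − 4·88 − 6·(-356) = 2015
V: -307 − 2015 = -2322

-2322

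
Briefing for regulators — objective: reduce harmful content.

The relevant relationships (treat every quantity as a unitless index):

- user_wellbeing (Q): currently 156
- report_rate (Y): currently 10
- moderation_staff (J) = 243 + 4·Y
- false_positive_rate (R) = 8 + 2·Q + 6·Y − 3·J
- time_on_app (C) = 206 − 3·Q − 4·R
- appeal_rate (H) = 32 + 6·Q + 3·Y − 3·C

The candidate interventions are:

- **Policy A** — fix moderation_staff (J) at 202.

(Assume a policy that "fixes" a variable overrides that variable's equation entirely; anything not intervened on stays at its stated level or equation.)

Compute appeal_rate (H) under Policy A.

Policy A (J := 202):
  Q = 156
  Y = 10
  J = 202
  R = 8 + 2·156 + 6·10 − 3·202 = -226
  C = 206 − 3·156 − 4·(-226) = 642
  H = 32 + 6·156 + 3·10 − 3·642 = -928

-928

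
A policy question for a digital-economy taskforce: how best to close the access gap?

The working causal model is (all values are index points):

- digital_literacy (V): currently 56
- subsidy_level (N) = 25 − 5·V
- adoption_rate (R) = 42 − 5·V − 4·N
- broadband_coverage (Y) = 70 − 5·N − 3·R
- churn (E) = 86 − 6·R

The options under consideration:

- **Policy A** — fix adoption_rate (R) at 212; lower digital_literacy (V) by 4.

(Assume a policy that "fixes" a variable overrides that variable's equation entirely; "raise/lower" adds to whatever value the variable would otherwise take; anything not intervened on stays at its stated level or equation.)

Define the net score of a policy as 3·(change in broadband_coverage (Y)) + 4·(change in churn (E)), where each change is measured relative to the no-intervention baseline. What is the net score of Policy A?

18510

Baseline:
  V = 56
  N = 25 − 5·56 = -255
  R = 42 − 5·56 − 4·(-255) = 782
  Y = 70 − 5·(-255) − 3·782 = -1001
  E = 86 − 6·782 = -4606
Policy A (R := 212, V − 4):
  V = 56 − 4 = 52
  N = 25 − 5·52 = -235
  R = 212
  Y = 70 − 5·(-235) − 3·212 = 609
  E = 86 − 6·212 = -1186
ΔY = 609 − (-1001) = 1610; ΔE = -1186 − (-4606) = 3420
Score = 3·1610 + 4·3420 = 18510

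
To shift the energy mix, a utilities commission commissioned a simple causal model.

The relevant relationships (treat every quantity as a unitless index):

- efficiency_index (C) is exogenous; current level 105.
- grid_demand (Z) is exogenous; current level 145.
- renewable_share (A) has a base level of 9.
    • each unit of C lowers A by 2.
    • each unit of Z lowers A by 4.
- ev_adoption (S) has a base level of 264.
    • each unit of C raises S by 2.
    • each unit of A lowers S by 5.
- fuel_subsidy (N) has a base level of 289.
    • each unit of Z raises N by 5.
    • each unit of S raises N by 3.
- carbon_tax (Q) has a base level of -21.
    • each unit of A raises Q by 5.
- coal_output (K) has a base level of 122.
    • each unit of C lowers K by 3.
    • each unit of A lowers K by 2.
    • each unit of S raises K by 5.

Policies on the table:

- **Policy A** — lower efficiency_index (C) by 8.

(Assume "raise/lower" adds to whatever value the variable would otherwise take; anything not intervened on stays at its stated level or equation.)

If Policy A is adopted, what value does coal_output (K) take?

Policy A (C − 8):
  C = 105 − 8 = 97
  Z = 145
  A = 9 − 2·97 − 4·145 = -765
  S = 264 + 2·97 − 5·(-765) = 4283
  K = 122 − 3·97 − 2·(-765) + 5·4283 = 22776

22776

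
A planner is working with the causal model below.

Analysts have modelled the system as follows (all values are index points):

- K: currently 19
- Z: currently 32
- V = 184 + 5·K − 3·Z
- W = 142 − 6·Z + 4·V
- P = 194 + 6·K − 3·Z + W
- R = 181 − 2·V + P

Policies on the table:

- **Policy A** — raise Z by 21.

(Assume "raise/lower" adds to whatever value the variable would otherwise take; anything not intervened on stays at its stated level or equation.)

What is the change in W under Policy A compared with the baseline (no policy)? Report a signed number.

-378

Baseline:
  K = 19
  Z = 32
  V = 184 + 5·19 − 3·32 = 183
  W = 142 − 6·32 + 4·183 = 682
Policy A (Z + 21):
  K = 19
  Z = 32 + 21 = 53
  V = 184 + 5·19 − 3·53 = 120
  W = 142 − 6·53 + 4·120 = 304
Change in W: 304 − 682 = -378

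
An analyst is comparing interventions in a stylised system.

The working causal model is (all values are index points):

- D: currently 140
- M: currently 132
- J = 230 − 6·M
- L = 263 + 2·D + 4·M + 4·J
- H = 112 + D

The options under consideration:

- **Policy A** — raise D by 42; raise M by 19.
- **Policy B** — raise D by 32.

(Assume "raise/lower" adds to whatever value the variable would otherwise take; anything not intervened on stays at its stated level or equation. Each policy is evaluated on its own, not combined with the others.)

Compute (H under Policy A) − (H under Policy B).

10

Policy A (D + 42, M + 19):
  D = 140 + 42 = 182
  H = 112 + 182 = 294
Policy B (D + 32):
  D = 140 + 32 = 172
  H = 112 + 172 = 284
H: 294 − 284 = 10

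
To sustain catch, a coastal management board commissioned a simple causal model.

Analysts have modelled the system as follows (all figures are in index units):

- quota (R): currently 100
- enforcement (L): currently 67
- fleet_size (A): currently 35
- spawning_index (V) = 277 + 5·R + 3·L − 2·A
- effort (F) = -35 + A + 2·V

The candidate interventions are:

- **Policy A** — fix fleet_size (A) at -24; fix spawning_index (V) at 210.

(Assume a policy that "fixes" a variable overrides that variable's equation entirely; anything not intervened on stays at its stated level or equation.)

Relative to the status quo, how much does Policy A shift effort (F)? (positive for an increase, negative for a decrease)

Baseline:
  R = 100
  L = 67
  A = 35
  V = 277 + 5·100 + 3·67 − 2·35 = 908
  F = -35 + 35 + 2·908 = 1816
Policy A (A := -24, V := 210):
  R = 100
  L = 67
  A = -24
  V = 210
  F = -35 + (-24) + 2·210 = 361
Change in F: 361 − 1816 = -1455

-1455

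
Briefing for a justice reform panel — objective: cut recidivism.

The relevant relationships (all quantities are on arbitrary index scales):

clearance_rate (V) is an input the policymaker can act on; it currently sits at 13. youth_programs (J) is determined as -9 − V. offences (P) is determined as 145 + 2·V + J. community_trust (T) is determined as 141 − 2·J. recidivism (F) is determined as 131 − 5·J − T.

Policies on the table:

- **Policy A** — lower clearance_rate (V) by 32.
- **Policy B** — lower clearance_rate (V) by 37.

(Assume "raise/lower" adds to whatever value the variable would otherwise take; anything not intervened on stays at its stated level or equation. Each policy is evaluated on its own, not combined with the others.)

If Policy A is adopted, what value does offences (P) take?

117

Policy A (V − 32):
  V = 13 − 32 = -19
  J = -9 − (-19) = 10
  P = 145 + 2·(-19) + 10 = 117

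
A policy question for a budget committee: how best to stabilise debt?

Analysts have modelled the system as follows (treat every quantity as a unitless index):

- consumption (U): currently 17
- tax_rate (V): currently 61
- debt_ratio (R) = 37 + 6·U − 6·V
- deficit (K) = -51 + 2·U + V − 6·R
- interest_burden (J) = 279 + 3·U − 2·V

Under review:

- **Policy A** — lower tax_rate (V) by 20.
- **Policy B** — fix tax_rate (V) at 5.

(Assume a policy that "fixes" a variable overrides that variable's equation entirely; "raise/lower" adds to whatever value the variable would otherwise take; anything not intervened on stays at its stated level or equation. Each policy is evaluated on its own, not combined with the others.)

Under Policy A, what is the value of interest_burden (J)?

Policy A (V − 20):
  U = 17
  V = 61 − 20 = 41
  J = 279 + 3·17 − 2·41 = 248

248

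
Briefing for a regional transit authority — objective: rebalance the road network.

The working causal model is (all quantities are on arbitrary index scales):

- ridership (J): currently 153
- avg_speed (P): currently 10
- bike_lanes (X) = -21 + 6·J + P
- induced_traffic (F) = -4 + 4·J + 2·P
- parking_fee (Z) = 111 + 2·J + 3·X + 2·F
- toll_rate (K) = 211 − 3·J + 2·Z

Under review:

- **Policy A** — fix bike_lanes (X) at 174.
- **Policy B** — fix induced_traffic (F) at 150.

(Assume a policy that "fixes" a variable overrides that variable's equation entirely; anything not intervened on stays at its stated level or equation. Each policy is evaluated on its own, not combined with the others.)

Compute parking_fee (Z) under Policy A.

2195

Policy A (X := 174):
  J = 153
  P = 10
  X = 174
  F = -4 + 4·153 + 2·10 = 628
  Z = 111 + 2·153 + 3·174 + 2·628 = 2195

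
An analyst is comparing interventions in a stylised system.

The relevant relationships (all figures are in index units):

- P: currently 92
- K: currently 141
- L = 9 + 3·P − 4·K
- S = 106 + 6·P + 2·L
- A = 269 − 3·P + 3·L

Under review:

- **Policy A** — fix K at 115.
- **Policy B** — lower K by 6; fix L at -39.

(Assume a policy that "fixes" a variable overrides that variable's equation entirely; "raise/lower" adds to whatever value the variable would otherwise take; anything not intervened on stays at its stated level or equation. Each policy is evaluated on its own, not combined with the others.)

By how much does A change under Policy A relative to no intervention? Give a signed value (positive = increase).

Baseline:
  P = 92
  K = 141
  L = 9 + 3·92 − 4·141 = -279
  A = 269 − 3·92 + 3·(-279) = -844
Policy A (K := 115):
  P = 92
  K = 115
  L = 9 + 3·92 − 4·115 = -175
  A = 269 − 3·92 + 3·(-175) = -532
Change in A: -532 − (-844) = 312

312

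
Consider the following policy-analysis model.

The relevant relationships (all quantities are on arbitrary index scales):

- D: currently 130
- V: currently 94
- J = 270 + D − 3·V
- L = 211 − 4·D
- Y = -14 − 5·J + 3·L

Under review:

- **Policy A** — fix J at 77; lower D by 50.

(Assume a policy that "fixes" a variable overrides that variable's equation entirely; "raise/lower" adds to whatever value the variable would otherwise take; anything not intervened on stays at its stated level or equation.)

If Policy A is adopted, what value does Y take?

-726

Policy A (J := 77, D − 50):
  D = 130 − 50 = 80
  V = 94
  J = 77
  L = 211 − 4·80 = -109
  Y = -14 − 5·77 + 3·(-109) = -726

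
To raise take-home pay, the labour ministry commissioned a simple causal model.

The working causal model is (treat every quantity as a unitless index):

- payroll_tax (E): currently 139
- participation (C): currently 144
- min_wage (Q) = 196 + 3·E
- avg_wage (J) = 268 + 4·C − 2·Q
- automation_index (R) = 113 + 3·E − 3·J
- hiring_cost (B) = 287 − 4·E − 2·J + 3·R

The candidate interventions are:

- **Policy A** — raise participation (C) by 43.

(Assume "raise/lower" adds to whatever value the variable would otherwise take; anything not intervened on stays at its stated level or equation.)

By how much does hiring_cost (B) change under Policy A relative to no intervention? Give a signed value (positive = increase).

Baseline:
  E = 139
  C = 144
  Q = 196 + 3·139 = 613
  J = 268 + 4·144 − 2·613 = -382
  R = 113 + 3·139 − 3·(-382) = 1676
  B = 287 − 4·139 − 2·(-382) + 3·1676 = 5523
Policy A (C + 43):
  E = 139
  C = 144 + 43 = 187
  Q = 196 + 3·139 = 613
  J = 268 + 4·187 − 2·613 = -210
  R = 113 + 3·139 − 3·(-210) = 1160
  B = 287 − 4·139 − 2·(-210) + 3·1160 = 3631
Change in B: 3631 − 5523 = -1892

-1892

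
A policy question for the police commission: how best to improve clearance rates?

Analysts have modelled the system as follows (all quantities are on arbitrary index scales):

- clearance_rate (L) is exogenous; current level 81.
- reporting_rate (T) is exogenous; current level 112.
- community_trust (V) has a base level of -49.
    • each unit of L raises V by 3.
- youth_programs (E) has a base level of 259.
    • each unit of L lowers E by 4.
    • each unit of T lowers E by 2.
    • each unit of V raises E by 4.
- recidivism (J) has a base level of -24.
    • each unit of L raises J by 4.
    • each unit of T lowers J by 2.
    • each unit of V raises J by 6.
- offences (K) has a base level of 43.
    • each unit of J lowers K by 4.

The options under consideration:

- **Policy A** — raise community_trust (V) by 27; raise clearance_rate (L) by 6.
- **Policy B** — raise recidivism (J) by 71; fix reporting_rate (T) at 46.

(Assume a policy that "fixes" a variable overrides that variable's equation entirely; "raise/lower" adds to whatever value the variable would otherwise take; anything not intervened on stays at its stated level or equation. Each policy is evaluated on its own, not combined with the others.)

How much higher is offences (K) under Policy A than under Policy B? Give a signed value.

-364

Policy A (V + 27, L + 6):
  L = 81 + 6 = 87
  T = 112
  V = -49 + 3·87 (+27 from intervention) = 239
  J = -24 + 4·87 − 2·112 + 6·239 = 1534
  K = 43 − 4·1534 = -6093
Policy B (J + 71, T := 46):
  L = 81
  T = 46
  V = -49 + 3·81 = 194
  J = -24 + 4·81 − 2·46 + 6·194 (+71 from intervention) = 1443
  K = 43 − 4·1443 = -5729
K: -6093 − (-5729) = -364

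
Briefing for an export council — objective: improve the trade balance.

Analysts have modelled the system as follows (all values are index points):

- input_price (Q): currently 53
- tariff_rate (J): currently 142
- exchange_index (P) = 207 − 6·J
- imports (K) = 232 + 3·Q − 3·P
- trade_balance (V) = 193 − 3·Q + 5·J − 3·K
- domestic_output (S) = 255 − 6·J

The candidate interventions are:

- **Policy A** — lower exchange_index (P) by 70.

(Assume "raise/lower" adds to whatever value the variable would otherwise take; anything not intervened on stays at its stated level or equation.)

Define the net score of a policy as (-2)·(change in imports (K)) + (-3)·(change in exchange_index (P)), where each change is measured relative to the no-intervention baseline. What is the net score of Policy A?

-210

Baseline:
  Q = 53
  J = 142
  P = 207 − 6·142 = -645
  K = 232 + 3·53 − 3·(-645) = 2326
Policy A (P − 70):
  Q = 53
  J = 142
  P = 207 − 6·142 (−70 from intervention) = -715
  K = 232 + 3·53 − 3·(-715) = 2536
ΔK = 2536 − 2326 = 210; ΔP = -715 − (-645) = -70
Score = (-2)·210 + (-3)·(-70) = -210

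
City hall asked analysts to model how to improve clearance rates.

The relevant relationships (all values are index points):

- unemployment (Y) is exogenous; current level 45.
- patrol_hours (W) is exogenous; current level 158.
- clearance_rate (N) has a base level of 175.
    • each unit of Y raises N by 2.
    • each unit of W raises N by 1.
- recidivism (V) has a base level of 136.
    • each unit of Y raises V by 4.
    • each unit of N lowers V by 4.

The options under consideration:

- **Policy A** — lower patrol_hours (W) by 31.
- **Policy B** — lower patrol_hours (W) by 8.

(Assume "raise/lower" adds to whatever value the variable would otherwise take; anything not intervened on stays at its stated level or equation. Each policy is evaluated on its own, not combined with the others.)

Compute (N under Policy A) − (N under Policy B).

Policy A (W − 31):
  Y = 45
  W = 158 − 31 = 127
  N = 175 + 2·45 + 127 = 392
Policy B (W − 8):
  Y = 45
  W = 158 − 8 = 150
  N = 175 + 2·45 + 150 = 415
N: 392 − 415 = -23

-23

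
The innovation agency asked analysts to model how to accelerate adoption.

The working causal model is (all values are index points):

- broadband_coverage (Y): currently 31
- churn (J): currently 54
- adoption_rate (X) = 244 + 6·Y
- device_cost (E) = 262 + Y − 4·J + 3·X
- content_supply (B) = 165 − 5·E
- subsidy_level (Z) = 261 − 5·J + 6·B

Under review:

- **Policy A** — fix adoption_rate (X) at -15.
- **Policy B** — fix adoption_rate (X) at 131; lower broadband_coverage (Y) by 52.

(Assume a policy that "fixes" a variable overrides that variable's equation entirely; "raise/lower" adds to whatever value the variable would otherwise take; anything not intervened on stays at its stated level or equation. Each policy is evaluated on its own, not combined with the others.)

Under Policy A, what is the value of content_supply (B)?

5

Policy A (X := -15):
  Y = 31
  J = 54
  X = -15
  E = 262 + 31 − 4·54 + 3·(-15) = 32
  B = 165 − 5·32 = 5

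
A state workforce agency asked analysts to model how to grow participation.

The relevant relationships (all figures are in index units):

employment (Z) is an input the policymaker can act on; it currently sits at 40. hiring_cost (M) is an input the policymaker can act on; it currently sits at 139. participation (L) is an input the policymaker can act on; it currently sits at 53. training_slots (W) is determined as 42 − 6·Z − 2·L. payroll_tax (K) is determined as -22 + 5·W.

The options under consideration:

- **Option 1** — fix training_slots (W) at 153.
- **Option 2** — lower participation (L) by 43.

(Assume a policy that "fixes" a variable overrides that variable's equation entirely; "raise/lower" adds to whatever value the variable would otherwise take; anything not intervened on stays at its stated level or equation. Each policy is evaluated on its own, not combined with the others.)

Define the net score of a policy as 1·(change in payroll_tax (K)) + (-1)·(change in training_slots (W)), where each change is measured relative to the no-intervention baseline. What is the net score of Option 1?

1828

Baseline:
  Z = 40
  L = 53
  W = 42 − 6·40 − 2·53 = -304
  K = -22 + 5·(-304) = -1542
Option 1 (W := 153):
  Z = 40
  L = 53
  W = 153
  K = -22 + 5·153 = 743
ΔK = 743 − (-1542) = 2285; ΔW = 153 − (-304) = 457
Score = 1·2285 + (-1)·457 = 1828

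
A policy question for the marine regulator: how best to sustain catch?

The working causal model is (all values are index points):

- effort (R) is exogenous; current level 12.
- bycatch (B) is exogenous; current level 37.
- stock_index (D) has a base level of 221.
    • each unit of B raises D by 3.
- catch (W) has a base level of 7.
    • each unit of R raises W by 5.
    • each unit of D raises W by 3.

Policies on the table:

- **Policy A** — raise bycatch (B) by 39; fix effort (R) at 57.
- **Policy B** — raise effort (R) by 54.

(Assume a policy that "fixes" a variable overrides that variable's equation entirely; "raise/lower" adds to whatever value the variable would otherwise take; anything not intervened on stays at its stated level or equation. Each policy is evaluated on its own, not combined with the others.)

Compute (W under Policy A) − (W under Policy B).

306

Policy A (B + 39, R := 57):
  R = 57
  B = 37 + 39 = 76
  D = 221 + 3·76 = 449
  W = 7 + 5·57 + 3·449 = 1639
Policy B (R + 54):
  R = 12 + 54 = 66
  B = 37
  D = 221 + 3·37 = 332
  W = 7 + 5·66 + 3·332 = 1333
W: 1639 − 1333 = 306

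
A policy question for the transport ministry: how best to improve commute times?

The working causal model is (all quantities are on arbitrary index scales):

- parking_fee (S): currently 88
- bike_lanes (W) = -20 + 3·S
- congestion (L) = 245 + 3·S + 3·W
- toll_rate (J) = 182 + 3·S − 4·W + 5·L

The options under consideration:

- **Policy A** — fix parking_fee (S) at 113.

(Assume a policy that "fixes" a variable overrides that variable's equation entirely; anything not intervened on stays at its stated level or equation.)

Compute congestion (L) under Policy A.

1541

Policy A (S := 113):
  S = 113
  W = -20 + 3·113 = 319
  L = 245 + 3·113 + 3·319 = 1541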